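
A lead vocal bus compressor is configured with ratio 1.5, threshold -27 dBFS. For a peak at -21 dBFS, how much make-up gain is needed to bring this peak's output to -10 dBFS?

13 dB

The peak compresses to -27 + 6/1.5 = -23 dBFS.
To reach -10 dBFS requires -10 − (-23) = 13 dB of make-up.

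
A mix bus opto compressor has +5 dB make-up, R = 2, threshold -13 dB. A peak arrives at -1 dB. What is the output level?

-1 dB sits 12 dB over threshold.
At 2:1 the overshoot is divided by 2, leaving 6 dB above threshold.
So the level is -13 + 6 = -7 dB; make-up adds 5 dB, giving -2 dB.

-2 dB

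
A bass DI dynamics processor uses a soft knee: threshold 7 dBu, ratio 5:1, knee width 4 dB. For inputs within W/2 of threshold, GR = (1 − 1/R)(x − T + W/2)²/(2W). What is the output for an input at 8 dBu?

7.1 dBu

x − T + W/2 = 8 − 7 + 2 = 3.
GR = (1 − 1/5) × 3² / 8 = 0.8 × 9 / 8 = 0.9 dB.
Output = 8 − 0.9 = 7.1 dBu.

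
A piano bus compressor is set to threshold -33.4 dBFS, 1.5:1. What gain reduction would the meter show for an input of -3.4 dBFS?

Overshoot = -3.4 − (-33.4) = 30 dB.
A 1.5:1 ratio leaves 20 dB of that excess.
Gain reduction = 30 − 20 = 10 dB.

10 dB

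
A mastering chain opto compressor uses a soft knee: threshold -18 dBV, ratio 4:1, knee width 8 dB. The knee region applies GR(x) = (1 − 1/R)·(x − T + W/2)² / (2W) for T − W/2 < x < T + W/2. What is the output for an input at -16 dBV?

x − T + W/2 = -16 − (-18) + 4 = 6.
GR = (1 − 1/4) × 6² / 16 = 0.75 × 36 / 16 = 1.6875 dB.
Output = -16 − 1.6875 = -17.6875 dBV.

-17.6875 dBV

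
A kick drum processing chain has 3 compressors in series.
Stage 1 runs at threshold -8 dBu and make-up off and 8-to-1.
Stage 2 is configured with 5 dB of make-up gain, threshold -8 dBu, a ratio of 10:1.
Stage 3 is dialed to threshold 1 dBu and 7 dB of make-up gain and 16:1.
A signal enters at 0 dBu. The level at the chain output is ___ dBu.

4.1 dBu

Stage 1: 8 dB above -8 dBu, reduced 8:1 to 1 dB above → -7 dBu.
Stage 2: 1 dB above -8 dBu, reduced 10:1 to 0.1 dB above → -7.9 dBu; +5 dB make-up → -2.9 dBu.
Stage 3: -2.9 dBu is at or below the 1 dBu threshold — no compression; make-up brings it to 4.1 dBu.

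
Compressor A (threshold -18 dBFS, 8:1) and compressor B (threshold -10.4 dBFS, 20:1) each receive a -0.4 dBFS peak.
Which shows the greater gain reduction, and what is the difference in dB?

A, by 5.9 dB

A: overshoot 17.6 dB → output overshoot 2.2 dB → GR 15.4 dB.
B: overshoot 10 dB → output overshoot 0.5 dB → GR 9.5 dB.
A reduces 5.9 dB more.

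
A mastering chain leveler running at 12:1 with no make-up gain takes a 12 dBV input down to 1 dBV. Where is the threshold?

0 dBV

Let T be the threshold. Output overshoot = (input overshoot)/R, so 1 − T = (12 − T)/12.
12·(1 − T) = 12 − T → 11·T = 12 − 12 = 0.
T = 0/11 = 0 dBV.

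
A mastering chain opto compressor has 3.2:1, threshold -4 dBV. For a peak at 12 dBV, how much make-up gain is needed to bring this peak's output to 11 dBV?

Overshoot 16 dB → 16/3.2 = 5 dB after compression, so the compressed level is -4 + 5 = 1 dBV.
Make-up = target − compressed = 11 − 1 = 10 dB.

10 dB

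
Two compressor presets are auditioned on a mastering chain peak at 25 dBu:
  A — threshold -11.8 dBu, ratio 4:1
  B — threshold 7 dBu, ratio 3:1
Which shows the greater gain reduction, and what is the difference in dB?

A, by 15.6 dB

A: 36.8 dB over, compressed to 9.2 dB over, so 27.6 dB of GR.
B: 18 dB over, compressed to 6 dB over, so 12 dB of GR.
A applies 15.6 dB more gain reduction.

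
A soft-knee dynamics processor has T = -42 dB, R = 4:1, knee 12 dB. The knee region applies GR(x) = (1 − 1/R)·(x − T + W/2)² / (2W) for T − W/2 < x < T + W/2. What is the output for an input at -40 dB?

-42 dB

x − T + W/2 = -40 − (-42) + 6 = 8.
GR = (1 − 1/4) × 8² / 24 = 0.75 × 64 / 24 = 2 dB.
Output = -40 − 2 = -42 dB.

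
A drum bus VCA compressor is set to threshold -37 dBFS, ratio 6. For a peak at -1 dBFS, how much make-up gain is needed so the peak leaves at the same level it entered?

30 dB

The peak compresses to -37 + 36/6 = -31 dBFS.
To reach -1 dBFS requires -1 − (-31) = 30 dB of make-up.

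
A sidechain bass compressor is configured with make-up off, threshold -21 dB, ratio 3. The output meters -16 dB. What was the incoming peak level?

That's 5 dB above the -21 dB threshold.
Undo the ratio: input overshoot = 5 × 3 = 15 dB, giving input = -6 dB.

-6 dB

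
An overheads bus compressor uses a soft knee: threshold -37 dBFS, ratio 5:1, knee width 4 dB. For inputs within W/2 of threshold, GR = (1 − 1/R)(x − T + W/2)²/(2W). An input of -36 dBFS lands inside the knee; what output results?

x − T + W/2 = -36 − (-37) + 2 = 3.
GR = (1 − 1/5) × 3² / 8 = 0.8 × 9 / 8 = 0.9 dB.
Output = -36 − 0.9 = -36.9 dBFS.

-36.9 dBFS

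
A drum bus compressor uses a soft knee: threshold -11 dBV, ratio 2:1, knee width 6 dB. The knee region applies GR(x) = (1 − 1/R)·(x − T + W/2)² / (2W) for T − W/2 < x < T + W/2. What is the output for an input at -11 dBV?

x − T + W/2 = -11 − (-11) + 3 = 3.
GR = (1 − 1/2) × 3² / 12 = 0.5 × 9 / 12 = 0.375 dB.
Output = -11 − 0.375 = -11.375 dBV.

-11.375 dBV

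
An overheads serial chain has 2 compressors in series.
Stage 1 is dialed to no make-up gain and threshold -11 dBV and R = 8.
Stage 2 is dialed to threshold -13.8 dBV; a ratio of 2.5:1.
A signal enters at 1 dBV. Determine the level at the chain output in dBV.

-12.08 dBV

Stage 1: overshoot 12 dB → 12/8 = 1.5 dB → -9.5 dBV.
Stage 2: overshoot 4.3 dB → 4.3/2.5 = 1.72 dB → -12.08 dBV.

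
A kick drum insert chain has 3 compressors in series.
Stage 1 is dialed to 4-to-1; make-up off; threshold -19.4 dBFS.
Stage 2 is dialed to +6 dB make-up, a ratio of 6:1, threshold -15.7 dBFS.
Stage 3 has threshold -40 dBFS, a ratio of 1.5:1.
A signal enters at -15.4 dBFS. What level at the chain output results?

Stage 1: 4 dB above -19.4 dBFS, reduced 4:1 to 1 dB above → -18.4 dBFS.
Stage 2: -18.4 dBFS ≤ -15.7 dBFS, so stage 2 doesn't engage; make-up brings it to -12.4 dBFS.
Stage 3: 27.6 dB above -40 dBFS, reduced 1.5:1 to 18.4 dB above → -21.6 dBFS.

-21.6 dBFS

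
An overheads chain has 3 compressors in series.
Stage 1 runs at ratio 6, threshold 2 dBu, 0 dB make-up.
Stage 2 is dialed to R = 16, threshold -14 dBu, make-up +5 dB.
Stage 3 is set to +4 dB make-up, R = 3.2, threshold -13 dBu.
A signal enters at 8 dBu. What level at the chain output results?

Stage 1: 8 dBu is 6 dB over 2 dBu; at 6:1 that becomes 1 dB over, giving 3 dBu.
Stage 2: 17 dB above -14 dBu, reduced 16:1 to 1.0625 dB above → -12.9375 dBu; +5 dB make-up → -7.9375 dBu.
Stage 3: 5.0625 dB above -13 dBu, reduced 3.2:1 to 1.582031 dB above → -11.417969 dBu; +4 dB make-up → -7.417969 dBu.

-7.417969 dBu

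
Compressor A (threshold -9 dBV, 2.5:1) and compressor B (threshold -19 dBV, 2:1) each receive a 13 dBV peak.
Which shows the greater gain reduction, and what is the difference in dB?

A: overshoot 22 dB → output overshoot 8.8 dB → GR 13.2 dB.
B: overshoot 32 dB → output overshoot 16 dB → GR 16 dB.
B applies 2.8 dB more gain reduction.

B, by 2.8 dB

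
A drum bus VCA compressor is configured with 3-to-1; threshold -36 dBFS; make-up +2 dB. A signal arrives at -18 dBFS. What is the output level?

-28 dBFS

Overshoot: -18 − (-36) = 18 dB.
At 3:1 the overshoot is divided by 3, leaving 6 dB above threshold.
So the level is -36 + 6 = -30 dBFS; make-up adds 2 dB, giving -28 dBFS.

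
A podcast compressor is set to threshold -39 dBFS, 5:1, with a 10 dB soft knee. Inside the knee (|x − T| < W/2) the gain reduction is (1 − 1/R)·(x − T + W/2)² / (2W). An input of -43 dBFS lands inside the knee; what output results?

-43.04 dBFS

x − T + W/2 = -43 − (-39) + 5 = 1.
GR = (1 − 1/5) × 1² / 20 = 0.8 × 1 / 20 = 0.04 dB.
Output = -43 − 0.04 = -43.04 dBFS.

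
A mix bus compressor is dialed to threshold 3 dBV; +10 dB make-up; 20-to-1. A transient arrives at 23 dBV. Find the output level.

Overshoot: 23 − 3 = 20 dB.
At 20:1 the overshoot is divided by 20, leaving 1 dB above threshold.
Output = 3 + 1 = 4 dBV; make-up adds 10 dB, giving 14 dBV.

14 dBV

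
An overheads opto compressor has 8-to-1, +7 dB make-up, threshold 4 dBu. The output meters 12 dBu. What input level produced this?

12 dBu

Before make-up, the level was 12 − 7 = 5 dBu.
The compressed level sits 5 − 4 = 1 dB over threshold.
Input overshoot = R × output overshoot = 8 dB → input = 4 + 8 = 12 dBu.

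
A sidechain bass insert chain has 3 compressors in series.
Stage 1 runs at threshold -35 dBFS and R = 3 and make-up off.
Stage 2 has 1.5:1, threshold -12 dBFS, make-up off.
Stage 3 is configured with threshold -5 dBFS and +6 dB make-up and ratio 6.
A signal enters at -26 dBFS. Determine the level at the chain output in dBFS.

-26 dBFS

Stage 1: overshoot 9 dB → 9/3 = 3 dB → -32 dBFS.
Stage 2: below threshold (-32 ≤ -12); passes unchanged; output -32 dBFS.
Stage 3: -32 dBFS is at or below the -5 dBFS threshold — no compression; make-up brings it to -26 dBFS.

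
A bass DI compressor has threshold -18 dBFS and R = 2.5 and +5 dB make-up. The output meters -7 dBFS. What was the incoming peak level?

-3 dBFS

Remove make-up: -7 − 5 = -12 dBFS.
Post-compression overshoot = -12 − (-18) = 6 dB.
Before 2.5:1 compression the overshoot was 6 × 2.5 = 15 dB, so input = -18 + 15 = -3 dBFS.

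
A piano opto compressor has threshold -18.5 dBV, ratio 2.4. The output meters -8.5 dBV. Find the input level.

5.5 dBV

The compressed level sits -8.5 − (-18.5) = 10 dB over threshold.
Input overshoot = R × output overshoot = 24 dB → input = -18.5 + 24 = 5.5 dBV.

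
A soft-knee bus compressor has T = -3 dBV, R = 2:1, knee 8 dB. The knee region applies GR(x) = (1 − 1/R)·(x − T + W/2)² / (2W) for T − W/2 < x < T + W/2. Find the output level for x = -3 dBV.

-3.5 dBV

x − T + W/2 = -3 − (-3) + 4 = 4.
GR = (1 − 1/2) × 4² / 16 = 0.5 × 16 / 16 = 0.5 dB.
Output = -3 − 0.5 = -3.5 dBV.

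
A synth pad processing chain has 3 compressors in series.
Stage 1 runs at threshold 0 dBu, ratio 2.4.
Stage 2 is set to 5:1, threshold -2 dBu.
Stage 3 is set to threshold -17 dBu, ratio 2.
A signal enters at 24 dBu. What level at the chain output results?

Stage 1: 24 dBu is 24 dB over 0 dBu; at 2.4:1 that becomes 10 dB over, giving 10 dBu.
Stage 2: 12 dB above -2 dBu, reduced 5:1 to 2.4 dB above → 0.4 dBu.
Stage 3: 0.4 dBu is 17.4 dB over -17 dBu; at 2:1 that becomes 8.7 dB over, giving -8.3 dBu.

-8.3 dBu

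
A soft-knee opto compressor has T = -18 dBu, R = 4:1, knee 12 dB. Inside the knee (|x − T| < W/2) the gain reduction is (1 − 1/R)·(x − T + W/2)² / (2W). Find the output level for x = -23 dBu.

x − T + W/2 = -23 − (-18) + 6 = 1.
GR = (1 − 1/4) × 1² / 24 = 0.75 × 1 / 24 = 0.03125 dB.
Output = -23 − 0.03125 = -23.03125 dBu.

-23.03125 dBu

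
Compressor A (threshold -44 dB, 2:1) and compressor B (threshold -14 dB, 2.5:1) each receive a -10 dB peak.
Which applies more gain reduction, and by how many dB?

A: overshoot 34 dB → output overshoot 17 dB → GR 17 dB.
B: overshoot 4 dB → output overshoot 1.6 dB → GR 2.4 dB.
A applies 14.6 dB more gain reduction.

A, by 14.6 dB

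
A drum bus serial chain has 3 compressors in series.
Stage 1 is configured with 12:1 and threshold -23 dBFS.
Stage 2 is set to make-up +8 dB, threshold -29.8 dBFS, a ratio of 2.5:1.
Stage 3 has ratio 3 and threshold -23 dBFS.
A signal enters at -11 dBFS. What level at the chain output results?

Stage 1: 12 dB above -23 dBFS, reduced 12:1 to 1 dB above → -22 dBFS.
Stage 2: 7.8 dB above -29.8 dBFS, reduced 2.5:1 to 3.12 dB above → -26.68 dBFS; +8 dB make-up → -18.68 dBFS.
Stage 3: overshoot 4.32 dB → 4.32/3 = 1.44 dB → -21.56 dBFS.

-21.56 dBFS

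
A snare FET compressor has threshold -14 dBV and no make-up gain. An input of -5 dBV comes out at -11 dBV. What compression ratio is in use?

3:1

Input overshoot = -5 − (-14) = 9 dB; output overshoot = -11 − (-14) = 3 dB.
Ratio = 9 / 3 = 3.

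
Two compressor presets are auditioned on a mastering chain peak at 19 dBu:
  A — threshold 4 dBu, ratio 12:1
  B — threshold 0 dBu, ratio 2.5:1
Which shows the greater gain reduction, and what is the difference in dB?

A: 15 dB over, compressed to 1.25 dB over, so 13.75 dB of GR.
B: 19 dB over, compressed to 7.6 dB over, so 11.4 dB of GR.
Difference: 2.35 dB in favour of A.

A, by 2.35 dB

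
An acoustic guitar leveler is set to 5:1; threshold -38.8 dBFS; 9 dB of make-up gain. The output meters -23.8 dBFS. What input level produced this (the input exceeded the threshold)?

-8.8 dBFS

Before make-up, the level was -23.8 − 9 = -32.8 dBFS.
Post-compression overshoot = -32.8 − (-38.8) = 6 dB.
Undo the ratio: input overshoot = 6 × 5 = 30 dB, giving input = -8.8 dBFS.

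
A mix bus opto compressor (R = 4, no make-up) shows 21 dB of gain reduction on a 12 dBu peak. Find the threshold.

-16 dBu

Gain reduction = 12 − (-9) = 21 dB; output overshoot = GR / (R − 1) = 21 / 3 = 7 dB.
Threshold = output − output overshoot = -9 − 7 = -16 dBu.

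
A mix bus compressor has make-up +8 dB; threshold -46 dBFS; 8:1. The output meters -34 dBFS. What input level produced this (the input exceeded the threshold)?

-14 dBFS

Remove make-up: -34 − 8 = -42 dBFS.
Post-compression overshoot = -42 − (-46) = 4 dB.
Before 8:1 compression the overshoot was 4 × 8 = 32 dB, so input = -46 + 32 = -14 dBFS.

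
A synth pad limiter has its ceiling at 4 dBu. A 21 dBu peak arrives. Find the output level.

The limiter clamps the peak to its 4 dBu ceiling.

4 dBu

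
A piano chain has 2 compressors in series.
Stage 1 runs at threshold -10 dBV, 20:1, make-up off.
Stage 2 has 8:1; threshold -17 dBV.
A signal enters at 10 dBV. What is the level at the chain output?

-16 dBV

Stage 1: overshoot 20 dB → 20/20 = 1 dB → -9 dBV.
Stage 2: overshoot 8 dB → 8/8 = 1 dB → -16 dBV.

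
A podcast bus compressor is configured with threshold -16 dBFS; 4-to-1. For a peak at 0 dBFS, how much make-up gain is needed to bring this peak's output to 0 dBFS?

12 dB

Without make-up, output = threshold + overshoot/4 = -16 + 4 = -12 dBFS.
Gap to target: 12 dB.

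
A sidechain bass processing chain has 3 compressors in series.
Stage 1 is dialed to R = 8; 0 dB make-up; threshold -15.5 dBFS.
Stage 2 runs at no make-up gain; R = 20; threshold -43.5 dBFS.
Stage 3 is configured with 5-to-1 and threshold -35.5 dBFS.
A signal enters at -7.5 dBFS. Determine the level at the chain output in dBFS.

-42.05 dBFS

Stage 1: overshoot 8 dB → 8/8 = 1 dB → -14.5 dBFS.
Stage 2: overshoot 29 dB → 29/20 = 1.45 dB → -42.05 dBFS.
Stage 3: below threshold (-42.05 ≤ -35.5); passes unchanged; output -42.05 dBFS.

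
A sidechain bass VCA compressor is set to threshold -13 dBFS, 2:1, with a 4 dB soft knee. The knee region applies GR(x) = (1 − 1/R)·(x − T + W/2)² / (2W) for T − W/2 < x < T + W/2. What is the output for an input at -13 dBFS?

x − T + W/2 = -13 − (-13) + 2 = 2.
GR = (1 − 1/2) × 2² / 8 = 0.5 × 4 / 8 = 0.25 dB.
Output = -13 − 0.25 = -13.25 dBFS.

-13.25 dBFS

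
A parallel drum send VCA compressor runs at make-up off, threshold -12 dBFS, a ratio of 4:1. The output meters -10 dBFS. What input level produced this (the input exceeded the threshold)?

-4 dBFS

That's 2 dB above the -12 dBFS threshold.
Input overshoot = R × output overshoot = 8 dB → input = -12 + 8 = -4 dBFS.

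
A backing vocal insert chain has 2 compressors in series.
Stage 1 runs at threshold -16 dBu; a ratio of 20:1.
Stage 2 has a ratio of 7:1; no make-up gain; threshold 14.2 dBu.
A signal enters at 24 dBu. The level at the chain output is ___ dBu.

Stage 1: overshoot 40 dB → 40/20 = 2 dB → -14 dBu.
Stage 2: below threshold (-14 ≤ 14.2); passes unchanged; output -14 dBu.

-14 dBu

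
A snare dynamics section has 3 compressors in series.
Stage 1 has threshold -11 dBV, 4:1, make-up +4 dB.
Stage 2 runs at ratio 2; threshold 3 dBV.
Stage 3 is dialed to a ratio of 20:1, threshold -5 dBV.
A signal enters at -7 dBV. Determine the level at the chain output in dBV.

-6 dBV

Stage 1: overshoot 4 dB → 4/4 = 1 dB → -10 dBV; +4 dB make-up → -6 dBV.
Stage 2: -6 dBV is at or below the 3 dBV threshold — no compression; output -6 dBV.
Stage 3: below threshold (-6 ≤ -5); passes unchanged; output -6 dBV.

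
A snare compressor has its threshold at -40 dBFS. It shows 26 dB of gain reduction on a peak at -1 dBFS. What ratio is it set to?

Input overshoot = -1 − (-40) = 39 dB.
Output overshoot = 39 − 26 = 13 dB.
Ratio = input overshoot / output overshoot = 39 / 13 = 3.

3:1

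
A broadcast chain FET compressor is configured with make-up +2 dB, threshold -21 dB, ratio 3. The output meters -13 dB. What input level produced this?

Stripping the +2 dB make-up gives -15 dB at the gain stage.
The compressed level sits -15 − (-21) = 6 dB over threshold.
Input overshoot = R × output overshoot = 18 dB → input = -21 + 18 = -3 dB.

-3 dB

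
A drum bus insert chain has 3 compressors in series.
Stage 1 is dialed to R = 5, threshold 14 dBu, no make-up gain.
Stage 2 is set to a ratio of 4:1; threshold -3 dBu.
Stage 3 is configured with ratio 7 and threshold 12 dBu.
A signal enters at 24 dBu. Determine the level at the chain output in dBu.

Stage 1: overshoot 10 dB → 10/5 = 2 dB → 16 dBu.
Stage 2: 19 dB above -3 dBu, reduced 4:1 to 4.75 dB above → 1.75 dBu.
Stage 3: 1.75 dBu is at or below the 12 dBu threshold — no compression; output 1.75 dBu.

1.75 dBu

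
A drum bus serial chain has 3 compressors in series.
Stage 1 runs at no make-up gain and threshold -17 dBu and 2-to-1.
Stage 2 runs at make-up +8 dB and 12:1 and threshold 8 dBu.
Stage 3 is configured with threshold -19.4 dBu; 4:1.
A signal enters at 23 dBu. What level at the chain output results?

-11.8 dBu

Stage 1: overshoot 40 dB → 40/2 = 20 dB → 3 dBu.
Stage 2: 3 dBu ≤ 8 dBu, so stage 2 doesn't engage; make-up brings it to 11 dBu.
Stage 3: overshoot 30.4 dB → 30.4/4 = 7.6 dB → -11.8 dBu.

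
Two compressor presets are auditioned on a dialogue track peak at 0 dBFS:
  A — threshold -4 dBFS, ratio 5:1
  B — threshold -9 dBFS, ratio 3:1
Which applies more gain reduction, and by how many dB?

A: GR = 4 − 4/5 = 3.2 dB.
B: GR = 9 − 9/3 = 6 dB.
Difference: 2.8 dB in favour of B.

B, by 2.8 dB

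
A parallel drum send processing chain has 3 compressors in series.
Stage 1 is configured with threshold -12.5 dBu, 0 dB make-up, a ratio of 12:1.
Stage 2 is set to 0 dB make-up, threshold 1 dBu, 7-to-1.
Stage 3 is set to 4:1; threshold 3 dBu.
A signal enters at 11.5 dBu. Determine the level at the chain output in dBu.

-10.5 dBu

Stage 1: 11.5 dBu is 24 dB over -12.5 dBu; at 12:1 that becomes 2 dB over, giving -10.5 dBu.
Stage 2: -10.5 dBu is at or below the 1 dBu threshold — no compression; output -10.5 dBu.
Stage 3: -10.5 dBu ≤ 3 dBu, so stage 3 doesn't engage; output -10.5 dBu.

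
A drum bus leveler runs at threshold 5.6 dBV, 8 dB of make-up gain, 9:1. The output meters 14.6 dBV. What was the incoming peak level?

Remove make-up: 14.6 − 8 = 6.6 dBV.
Post-compression overshoot = 6.6 − 5.6 = 1 dB.
Before 9:1 compression the overshoot was 1 × 9 = 9 dB, so input = 5.6 + 9 = 14.6 dBV.

14.6 dBV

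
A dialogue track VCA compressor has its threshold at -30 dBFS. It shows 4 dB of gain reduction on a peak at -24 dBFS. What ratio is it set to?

Input overshoot = -24 − (-30) = 6 dB.
Output overshoot = 6 − 4 = 2 dB.
Ratio = input overshoot / output overshoot = 6 / 2 = 3.

3:1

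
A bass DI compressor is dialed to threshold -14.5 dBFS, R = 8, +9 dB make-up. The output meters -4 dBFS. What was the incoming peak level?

-2.5 dBFS

Before make-up, the level was -4 − 9 = -13 dBFS.
The compressed level sits -13 − (-14.5) = 1.5 dB over threshold.
Before 8:1 compression the overshoot was 1.5 × 8 = 12 dB, so input = -14.5 + 12 = -2.5 dBFS.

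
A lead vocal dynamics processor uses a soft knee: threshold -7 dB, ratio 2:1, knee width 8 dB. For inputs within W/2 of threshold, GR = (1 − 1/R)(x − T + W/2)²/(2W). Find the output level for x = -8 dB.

x − T + W/2 = -8 − (-7) + 4 = 3.
GR = (1 − 1/2) × 3² / 16 = 0.5 × 9 / 16 = 0.28125 dB.
Output = -8 − 0.28125 = -8.28125 dB.

-8.28125 dB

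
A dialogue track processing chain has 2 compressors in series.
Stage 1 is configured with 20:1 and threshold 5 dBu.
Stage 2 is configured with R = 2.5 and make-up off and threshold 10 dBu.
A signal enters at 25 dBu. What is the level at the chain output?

6 dBu

Stage 1: overshoot 20 dB → 20/20 = 1 dB → 6 dBu.
Stage 2: 6 dBu is at or below the 10 dBu threshold — no compression; output 6 dBu.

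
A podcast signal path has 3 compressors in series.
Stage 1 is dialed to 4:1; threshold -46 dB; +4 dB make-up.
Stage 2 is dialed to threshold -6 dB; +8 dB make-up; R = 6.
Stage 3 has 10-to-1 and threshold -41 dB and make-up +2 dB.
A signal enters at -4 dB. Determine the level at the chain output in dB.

Stage 1: 42 dB above -46 dB, reduced 4:1 to 10.5 dB above → -35.5 dB; +4 dB make-up → -31.5 dB.
Stage 2: -31.5 dB is at or below the -6 dB threshold — no compression; make-up brings it to -23.5 dB.
Stage 3: overshoot 17.5 dB → 17.5/10 = 1.75 dB → -39.25 dB; +2 dB make-up → -37.25 dB.

-37.25 dB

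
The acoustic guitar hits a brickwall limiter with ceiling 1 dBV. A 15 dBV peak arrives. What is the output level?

1 dBV

At ∞:1, everything above 1 dBV is held at the ceiling.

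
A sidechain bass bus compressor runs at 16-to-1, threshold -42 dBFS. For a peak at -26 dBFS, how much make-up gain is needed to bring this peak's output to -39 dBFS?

The peak compresses to -42 + 16/16 = -41 dBFS.
To reach -39 dBFS requires -39 − (-41) = 2 dB of make-up.

2 dB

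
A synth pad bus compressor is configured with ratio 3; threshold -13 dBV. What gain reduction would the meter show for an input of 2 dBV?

10 dB

2 dBV exceeds the threshold by 15 dB.
A 3:1 ratio leaves 5 dB of that excess.
So the signal is attenuated by 15 − 5 = 10 dB.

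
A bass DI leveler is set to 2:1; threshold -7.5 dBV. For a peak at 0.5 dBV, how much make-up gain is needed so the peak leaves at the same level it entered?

4 dB

Without make-up, output = threshold + overshoot/2 = -7.5 + 4 = -3.5 dBV.
Gap to target: 4 dB.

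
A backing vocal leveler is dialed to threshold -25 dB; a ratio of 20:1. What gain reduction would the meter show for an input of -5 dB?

19 dB

The signal is 20 dB above threshold.
After 20:1 compression the overshoot becomes 20/20 = 1 dB.
Gain reduction = 20 − 1 = 19 dB.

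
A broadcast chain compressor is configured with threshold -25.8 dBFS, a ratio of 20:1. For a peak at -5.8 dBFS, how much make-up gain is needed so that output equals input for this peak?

The peak compresses to -25.8 + 20/20 = -24.8 dBFS.
To reach -5.8 dBFS requires -5.8 − (-24.8) = 19 dB of make-up.

19 dB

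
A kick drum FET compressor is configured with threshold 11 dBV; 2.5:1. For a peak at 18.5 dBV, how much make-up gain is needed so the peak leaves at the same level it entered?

4.5 dB

Without make-up, output = threshold + overshoot/2.5 = 11 + 3 = 14 dBV.
Gap to target: 4.5 dB.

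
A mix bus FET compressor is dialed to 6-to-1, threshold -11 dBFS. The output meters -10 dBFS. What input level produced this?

-5 dBFS

Post-compression overshoot = -10 − (-11) = 1 dB.
Input overshoot = R × output overshoot = 6 dB → input = -11 + 6 = -5 dBFS.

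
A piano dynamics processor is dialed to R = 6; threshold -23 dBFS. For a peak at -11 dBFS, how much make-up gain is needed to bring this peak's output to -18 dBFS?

The peak compresses to -23 + 12/6 = -21 dBFS.
To reach -18 dBFS requires -18 − (-21) = 3 dB of make-up.

3 dB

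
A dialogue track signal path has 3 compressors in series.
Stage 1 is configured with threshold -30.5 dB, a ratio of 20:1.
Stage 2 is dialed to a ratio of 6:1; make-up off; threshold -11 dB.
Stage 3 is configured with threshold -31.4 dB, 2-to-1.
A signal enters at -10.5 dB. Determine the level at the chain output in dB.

Stage 1: -10.5 dB is 20 dB over -30.5 dB; at 20:1 that becomes 1 dB over, giving -29.5 dB.
Stage 2: below threshold (-29.5 ≤ -11); passes unchanged; output -29.5 dB.
Stage 3: -29.5 dB is 1.9 dB over -31.4 dB; at 2:1 that becomes 0.95 dB over, giving -30.45 dB.

-30.45 dB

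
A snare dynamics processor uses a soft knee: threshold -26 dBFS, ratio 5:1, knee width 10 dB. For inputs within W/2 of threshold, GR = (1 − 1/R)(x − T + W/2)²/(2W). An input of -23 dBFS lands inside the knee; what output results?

x − T + W/2 = -23 − (-26) + 5 = 8.
GR = (1 − 1/5) × 8² / 20 = 0.8 × 64 / 20 = 2.56 dB.
Output = -23 − 2.56 = -25.56 dBFS.

-25.56 dBFS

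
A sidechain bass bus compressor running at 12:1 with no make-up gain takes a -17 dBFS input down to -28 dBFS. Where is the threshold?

Let T be the threshold. Output overshoot = (input overshoot)/R, so -28 − T = (-17 − T)/12.
12·(-28 − T) = -17 − T → 11·T = -336 − (-17) = -319.
T = -319/11 = -29 dBFS.

-29 dBFS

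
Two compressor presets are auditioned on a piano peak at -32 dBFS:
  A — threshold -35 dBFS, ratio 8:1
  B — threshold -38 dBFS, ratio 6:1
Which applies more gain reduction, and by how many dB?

A: overshoot 3 dB → output overshoot 0.375 dB → GR 2.625 dB.
B: overshoot 6 dB → output overshoot 1 dB → GR 5 dB.
Difference: 2.375 dB in favour of B.

B, by 2.375 dB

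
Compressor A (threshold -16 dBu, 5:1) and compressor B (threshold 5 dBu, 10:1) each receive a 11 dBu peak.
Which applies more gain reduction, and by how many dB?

A: GR = 27 − 27/5 = 21.6 dB.
B: GR = 6 − 6/10 = 5.4 dB.
A applies 16.2 dB more gain reduction.

A, by 16.2 dB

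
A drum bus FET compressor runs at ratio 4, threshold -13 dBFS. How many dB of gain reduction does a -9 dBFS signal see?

3 dB

-9 dBFS exceeds the threshold by 4 dB.
After 4:1 compression the overshoot becomes 4/4 = 1 dB.
So the signal is attenuated by 4 − 1 = 3 dB.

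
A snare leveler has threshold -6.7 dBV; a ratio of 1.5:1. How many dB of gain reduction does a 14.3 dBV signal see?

14.3 dBV exceeds the threshold by 21 dB.
After 1.5:1 compression the overshoot becomes 21/1.5 = 14 dB.
GR = overshoot in − overshoot out = 21 − 14 = 7 dB.

7 dB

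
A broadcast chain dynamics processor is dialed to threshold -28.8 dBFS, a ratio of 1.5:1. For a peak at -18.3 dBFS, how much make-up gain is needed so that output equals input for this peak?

3.5 dB

The peak compresses to -28.8 + 10.5/1.5 = -21.8 dBFS.
To reach -18.3 dBFS requires -18.3 − (-21.8) = 3.5 dB of make-up.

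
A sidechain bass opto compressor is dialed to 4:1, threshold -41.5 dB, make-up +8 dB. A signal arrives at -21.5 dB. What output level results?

-21.5 dB sits 20 dB over threshold.
The 20 dB excess becomes 5 dB after 4:1 reduction.
That puts the output at -36.5 dB; make-up adds 8 dB, giving -28.5 dB.

-28.5 dB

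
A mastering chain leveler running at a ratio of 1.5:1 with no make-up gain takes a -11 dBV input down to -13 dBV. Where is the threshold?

-17 dBV

Input is 6 dB above T (since output overshoot × R = input overshoot: (-13 − T)·1.5 = -11 − T gives T = -17 dBV).
Check: -17 + (-11 − (-17))/1.5 = -17 + 4 = -13 dBV. ✓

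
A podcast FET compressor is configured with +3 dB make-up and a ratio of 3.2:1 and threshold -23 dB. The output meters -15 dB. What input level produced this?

-7 dB

Stripping the +3 dB make-up gives -18 dB at the gain stage.
The compressed level sits -18 − (-23) = 5 dB over threshold.
Before 3.2:1 compression the overshoot was 5 × 3.2 = 16 dB, so input = -23 + 16 = -7 dB.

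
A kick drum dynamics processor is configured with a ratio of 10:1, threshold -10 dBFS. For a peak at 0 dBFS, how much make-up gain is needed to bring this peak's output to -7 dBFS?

2 dB

The peak compresses to -10 + 10/10 = -9 dBFS.
To reach -7 dBFS requires -7 − (-9) = 2 dB of make-up.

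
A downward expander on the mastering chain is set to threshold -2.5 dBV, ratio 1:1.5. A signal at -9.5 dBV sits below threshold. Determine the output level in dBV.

Undershoot = (-2.5) − (-9.5) = 7 dB.
At 1:1.5, that expands to 10.5 dB under threshold.
Output = -2.5 − 10.5 = -13 dBV.

-13 dBV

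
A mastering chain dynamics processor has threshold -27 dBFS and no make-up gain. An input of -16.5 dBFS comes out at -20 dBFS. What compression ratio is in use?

1.5:1

Input overshoot = -16.5 − (-27) = 10.5 dB; output overshoot = -20 − (-27) = 7 dB.
Ratio = 10.5 / 7 = 1.5.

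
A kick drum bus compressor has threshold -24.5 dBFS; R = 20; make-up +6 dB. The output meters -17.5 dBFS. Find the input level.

Before make-up, the level was -17.5 − 6 = -23.5 dBFS.
Post-compression overshoot = -23.5 − (-24.5) = 1 dB.
Undo the ratio: input overshoot = 1 × 20 = 20 dB, giving input = -4.5 dBFS.

-4.5 dBFS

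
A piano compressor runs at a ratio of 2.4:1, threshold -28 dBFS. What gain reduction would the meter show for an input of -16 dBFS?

Overshoot = -16 − (-28) = 12 dB.
At 2.4:1, output sits 12/2.4 = 5 dB above threshold.
So the signal is attenuated by 12 − 5 = 7 dB.

7 dB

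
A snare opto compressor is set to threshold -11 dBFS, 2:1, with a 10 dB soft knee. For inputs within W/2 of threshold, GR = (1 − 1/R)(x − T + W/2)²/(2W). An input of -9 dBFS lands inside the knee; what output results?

x − T + W/2 = -9 − (-11) + 5 = 7.
GR = (1 − 1/2) × 7² / 20 = 0.5 × 49 / 20 = 1.225 dB.
Output = -9 − 1.225 = -10.225 dBFS.

-10.225 dBFS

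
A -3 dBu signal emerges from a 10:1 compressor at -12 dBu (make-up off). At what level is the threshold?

-13 dBu

Input is 10 dB above T (since output overshoot × R = input overshoot: (-12 − T)·10 = -3 − T gives T = -13 dBu).
Check: -13 + (-3 − (-13))/10 = -13 + 1 = -12 dBu. ✓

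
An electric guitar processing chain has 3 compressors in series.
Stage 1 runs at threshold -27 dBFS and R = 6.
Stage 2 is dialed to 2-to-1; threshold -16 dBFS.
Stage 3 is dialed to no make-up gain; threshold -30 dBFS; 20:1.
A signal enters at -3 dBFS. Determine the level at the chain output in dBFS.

Stage 1: overshoot 24 dB → 24/6 = 4 dB → -23 dBFS.
Stage 2: -23 dBFS is at or below the -16 dBFS threshold — no compression; output -23 dBFS.
Stage 3: overshoot 7 dB → 7/20 = 0.35 dB → -29.65 dBFS.

-29.65 dBFS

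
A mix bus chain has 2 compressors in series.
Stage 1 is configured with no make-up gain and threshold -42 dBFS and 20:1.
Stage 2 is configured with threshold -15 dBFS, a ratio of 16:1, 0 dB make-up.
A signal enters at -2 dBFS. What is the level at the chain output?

-40 dBFS

Stage 1: 40 dB above -42 dBFS, reduced 20:1 to 2 dB above → -40 dBFS.
Stage 2: -40 dBFS is at or below the -15 dBFS threshold — no compression; output -40 dBFS.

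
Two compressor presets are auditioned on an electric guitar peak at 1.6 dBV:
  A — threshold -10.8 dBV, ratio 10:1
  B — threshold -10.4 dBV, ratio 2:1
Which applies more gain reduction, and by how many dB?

A: GR = 12.4 − 12.4/10 = 11.16 dB.
B: GR = 12 − 12/2 = 6 dB.
A reduces 5.16 dB more.

A, by 5.16 dB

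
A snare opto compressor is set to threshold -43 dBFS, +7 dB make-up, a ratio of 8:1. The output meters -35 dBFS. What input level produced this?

-35 dBFS

Remove make-up: -35 − 7 = -42 dBFS.
Post-compression overshoot = -42 − (-43) = 1 dB.
Before 8:1 compression the overshoot was 1 × 8 = 8 dB, so input = -43 + 8 = -35 dBFS.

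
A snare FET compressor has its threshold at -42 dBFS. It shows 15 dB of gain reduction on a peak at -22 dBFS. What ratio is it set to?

Input overshoot = -22 − (-42) = 20 dB.
Output overshoot = 20 − 15 = 5 dB.
Ratio = input overshoot / output overshoot = 20 / 5 = 4.

4:1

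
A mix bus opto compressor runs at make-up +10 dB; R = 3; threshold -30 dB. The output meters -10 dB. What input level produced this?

Stripping the +10 dB make-up gives -20 dB at the gain stage.
That's 10 dB above the -30 dB threshold.
Undo the ratio: input overshoot = 10 × 3 = 30 dB, giving input = 0 dB.

0 dB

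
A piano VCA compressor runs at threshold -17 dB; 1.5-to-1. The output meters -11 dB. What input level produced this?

Post-compression overshoot = -11 − (-17) = 6 dB.
Input overshoot = R × output overshoot = 9 dB → input = -17 + 9 = -8 dB.

-8 dB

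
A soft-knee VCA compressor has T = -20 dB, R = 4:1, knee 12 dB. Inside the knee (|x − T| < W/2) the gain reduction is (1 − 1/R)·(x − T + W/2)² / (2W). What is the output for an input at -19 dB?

x − T + W/2 = -19 − (-20) + 6 = 7.
GR = (1 − 1/4) × 7² / 24 = 0.75 × 49 / 24 = 1.53125 dB.
Output = -19 − 1.53125 = -20.53125 dB.

-20.53125 dB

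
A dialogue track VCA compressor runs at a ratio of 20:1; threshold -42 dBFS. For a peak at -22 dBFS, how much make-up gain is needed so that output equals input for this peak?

Without make-up, output = threshold + overshoot/20 = -42 + 1 = -41 dBFS.
Gap to target: 19 dB.

19 dB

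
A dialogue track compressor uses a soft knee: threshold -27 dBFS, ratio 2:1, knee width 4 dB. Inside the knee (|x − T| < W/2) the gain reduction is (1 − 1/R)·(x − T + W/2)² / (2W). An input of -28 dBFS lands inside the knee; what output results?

x − T + W/2 = -28 − (-27) + 2 = 1.
GR = (1 − 1/2) × 1² / 8 = 0.5 × 1 / 8 = 0.0625 dB.
Output = -28 − 0.0625 = -28.0625 dBFS.

-28.0625 dBFS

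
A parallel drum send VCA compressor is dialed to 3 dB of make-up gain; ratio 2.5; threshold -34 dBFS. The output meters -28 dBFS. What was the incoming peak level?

-26.5 dBFS

Before make-up, the level was -28 − 3 = -31 dBFS.
The compressed level sits -31 − (-34) = 3 dB over threshold.
Input overshoot = R × output overshoot = 7.5 dB → input = -34 + 7.5 = -26.5 dBFS.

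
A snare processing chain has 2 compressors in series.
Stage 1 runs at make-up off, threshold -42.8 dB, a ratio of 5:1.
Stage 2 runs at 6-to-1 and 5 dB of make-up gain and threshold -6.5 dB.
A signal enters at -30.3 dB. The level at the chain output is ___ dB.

Stage 1: 12.5 dB above -42.8 dB, reduced 5:1 to 2.5 dB above → -40.3 dB.
Stage 2: -40.3 dB is at or below the -6.5 dB threshold — no compression; make-up brings it to -35.3 dB.

-35.3 dB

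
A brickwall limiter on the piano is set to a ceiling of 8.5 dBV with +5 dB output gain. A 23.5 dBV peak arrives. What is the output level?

13.5 dBV

A brickwall limiter is an ∞:1 compressor: any input above the ceiling is clamped to 8.5 dBV.
Output gain then adds 5 dB: 8.5 + 5 = 13.5 dBV.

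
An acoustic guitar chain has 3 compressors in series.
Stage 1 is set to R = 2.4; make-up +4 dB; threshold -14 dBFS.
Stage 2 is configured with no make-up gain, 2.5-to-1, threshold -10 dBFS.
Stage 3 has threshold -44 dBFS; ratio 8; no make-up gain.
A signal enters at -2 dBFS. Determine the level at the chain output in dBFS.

-39.5 dBFS

Stage 1: 12 dB above -14 dBFS, reduced 2.4:1 to 5 dB above → -9 dBFS; +4 dB make-up → -5 dBFS.
Stage 2: 5 dB above -10 dBFS, reduced 2.5:1 to 2 dB above → -8 dBFS.
Stage 3: 36 dB above -44 dBFS, reduced 8:1 to 4.5 dB above → -39.5 dBFS.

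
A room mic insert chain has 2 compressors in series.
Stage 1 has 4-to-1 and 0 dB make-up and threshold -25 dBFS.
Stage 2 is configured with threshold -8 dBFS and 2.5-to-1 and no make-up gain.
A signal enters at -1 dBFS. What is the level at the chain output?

-19 dBFS

Stage 1: 24 dB above -25 dBFS, reduced 4:1 to 6 dB above → -19 dBFS.
Stage 2: below threshold (-19 ≤ -8); passes unchanged; output -19 dBFS.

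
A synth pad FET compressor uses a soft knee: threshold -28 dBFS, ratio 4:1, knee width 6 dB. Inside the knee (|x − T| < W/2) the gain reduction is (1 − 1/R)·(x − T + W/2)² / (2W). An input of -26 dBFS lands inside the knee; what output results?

x − T + W/2 = -26 − (-28) + 3 = 5.
GR = (1 − 1/4) × 5² / 12 = 0.75 × 25 / 12 = 1.5625 dB.
Output = -26 − 1.5625 = -27.5625 dBFS.

-27.5625 dBFS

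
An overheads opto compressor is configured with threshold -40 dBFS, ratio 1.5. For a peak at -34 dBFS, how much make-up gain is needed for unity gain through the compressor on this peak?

Without make-up, output = threshold + overshoot/1.5 = -40 + 4 = -36 dBFS.
Gap to target: 2 dB.

2 dB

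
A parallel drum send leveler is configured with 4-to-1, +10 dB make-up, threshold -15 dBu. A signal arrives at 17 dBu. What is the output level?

3 dBu

Overshoot: 17 − (-15) = 32 dB.
The 32 dB excess becomes 8 dB after 4:1 reduction.
That puts the output at -7 dBu; make-up adds 10 dB, giving 3 dBu.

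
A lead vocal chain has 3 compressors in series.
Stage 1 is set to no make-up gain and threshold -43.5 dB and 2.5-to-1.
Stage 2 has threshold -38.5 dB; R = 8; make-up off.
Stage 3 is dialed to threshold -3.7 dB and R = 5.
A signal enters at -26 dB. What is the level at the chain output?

-38.25 dB

Stage 1: -26 dB is 17.5 dB over -43.5 dB; at 2.5:1 that becomes 7 dB over, giving -36.5 dB.
Stage 2: overshoot 2 dB → 2/8 = 0.25 dB → -38.25 dB.
Stage 3: -38.25 dB ≤ -3.7 dB, so stage 3 doesn't engage; output -38.25 dB.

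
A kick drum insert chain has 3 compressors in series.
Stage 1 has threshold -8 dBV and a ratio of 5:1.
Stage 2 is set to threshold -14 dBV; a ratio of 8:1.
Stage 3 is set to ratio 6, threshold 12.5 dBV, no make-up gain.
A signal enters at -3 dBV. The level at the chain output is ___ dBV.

Stage 1: -3 dBV is 5 dB over -8 dBV; at 5:1 that becomes 1 dB over, giving -7 dBV.
Stage 2: 7 dB above -14 dBV, reduced 8:1 to 0.875 dB above → -13.125 dBV.
Stage 3: -13.125 dBV is at or below the 12.5 dBV threshold — no compression; output -13.125 dBV.

-13.125 dBV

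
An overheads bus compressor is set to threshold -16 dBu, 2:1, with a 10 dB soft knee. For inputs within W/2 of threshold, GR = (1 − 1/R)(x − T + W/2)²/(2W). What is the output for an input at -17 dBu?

-17.4 dBu

x − T + W/2 = -17 − (-16) + 5 = 4.
GR = (1 − 1/2) × 4² / 20 = 0.5 × 16 / 20 = 0.4 dB.
Output = -17 − 0.4 = -17.4 dBu.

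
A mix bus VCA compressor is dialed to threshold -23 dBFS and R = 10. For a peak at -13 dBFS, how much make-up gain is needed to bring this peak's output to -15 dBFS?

Without make-up, output = threshold + overshoot/10 = -23 + 1 = -22 dBFS.
Gap to target: 7 dB.

7 dB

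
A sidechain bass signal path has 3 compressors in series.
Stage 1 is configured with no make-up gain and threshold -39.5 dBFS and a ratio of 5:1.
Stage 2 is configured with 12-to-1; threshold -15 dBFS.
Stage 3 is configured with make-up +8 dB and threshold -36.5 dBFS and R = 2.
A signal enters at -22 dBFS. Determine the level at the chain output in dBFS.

-28.25 dBFS

Stage 1: overshoot 17.5 dB → 17.5/5 = 3.5 dB → -36 dBFS.
Stage 2: -36 dBFS ≤ -15 dBFS, so stage 2 doesn't engage; output -36 dBFS.
Stage 3: 0.5 dB above -36.5 dBFS, reduced 2:1 to 0.25 dB above → -36.25 dBFS; +8 dB make-up → -28.25 dBFS.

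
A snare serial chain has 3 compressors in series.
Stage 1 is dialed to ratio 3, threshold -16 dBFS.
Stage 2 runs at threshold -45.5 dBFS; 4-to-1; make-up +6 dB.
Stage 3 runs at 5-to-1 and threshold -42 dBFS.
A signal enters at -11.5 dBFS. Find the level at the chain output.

Stage 1: -11.5 dBFS is 4.5 dB over -16 dBFS; at 3:1 that becomes 1.5 dB over, giving -14.5 dBFS.
Stage 2: overshoot 31 dB → 31/4 = 7.75 dB → -37.75 dBFS; +6 dB make-up → -31.75 dBFS.
Stage 3: -31.75 dBFS is 10.25 dB over -42 dBFS; at 5:1 that becomes 2.05 dB over, giving -39.95 dBFS.

-39.95 dBFS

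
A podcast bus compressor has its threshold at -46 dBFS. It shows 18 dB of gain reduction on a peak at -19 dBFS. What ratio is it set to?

Input overshoot = -19 − (-46) = 27 dB.
Output overshoot = 27 − 18 = 9 dB.
Ratio = input overshoot / output overshoot = 27 / 9 = 3.

3:1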